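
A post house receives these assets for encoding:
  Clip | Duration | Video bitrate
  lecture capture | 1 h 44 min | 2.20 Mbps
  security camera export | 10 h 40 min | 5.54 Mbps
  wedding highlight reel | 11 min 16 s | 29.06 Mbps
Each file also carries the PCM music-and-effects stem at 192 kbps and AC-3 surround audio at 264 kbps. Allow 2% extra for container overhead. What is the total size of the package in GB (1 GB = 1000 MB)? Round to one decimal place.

34.0 GB

Audio total: 192 + 264 = 456 kbps = 0.456 Mbps.
lecture capture: 2.656 Mbps × 6240 s × 1.02 = 16904.9 Mb
security camera export: 5.996 Mbps × 38400 s × 1.02 = 234851.3 Mb
wedding highlight reel: 29.516 Mbps × 676 s × 1.02 = 20351.9 Mb
Total: 272108.1 Mb = 34013.5 MB.
= 34.01 GB.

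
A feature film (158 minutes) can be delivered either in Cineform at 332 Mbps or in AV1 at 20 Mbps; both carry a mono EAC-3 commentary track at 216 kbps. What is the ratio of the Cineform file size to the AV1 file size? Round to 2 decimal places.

158 min = 9480 s
Audio: 216 kbps = 0.216 Mbps.
Cineform: 332.216 Mbps × 9480 s = 3149407.7 Mb = 393.676 GB.
AV1: 20.216 Mbps × 9480 s = 191647.7 Mb = 23.956 GB.
Ratio: 393.676 / 23.956 = 16.433.

16.43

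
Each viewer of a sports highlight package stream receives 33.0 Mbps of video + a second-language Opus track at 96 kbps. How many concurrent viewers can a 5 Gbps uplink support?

Audio: 96 kbps = 0.096 Mbps.
Per-viewer media rate: 33.096 Mbps.
5 Gbps = 5,000 Mbps; 5,000 / 33.096 = 151.08 → 151 viewers.

151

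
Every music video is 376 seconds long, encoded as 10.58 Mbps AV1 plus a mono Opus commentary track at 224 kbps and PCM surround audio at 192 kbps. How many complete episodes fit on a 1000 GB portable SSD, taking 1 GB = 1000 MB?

1934

Audio total: 224 + 192 = 416 kbps = 0.416 Mbps.
Total bitrate: 10.996 Mbps.
Per item: 10.996 Mbps × 376 s = 4,134 Mb = 516.8 MB.
Capacity: 1000 GB = 8,000,000 Mb; 1934.94 items → 1934 complete.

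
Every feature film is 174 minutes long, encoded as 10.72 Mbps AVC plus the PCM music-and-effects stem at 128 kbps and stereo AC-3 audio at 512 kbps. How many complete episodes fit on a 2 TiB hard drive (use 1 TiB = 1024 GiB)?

148

174 min = 10440 s
Audio total: 128 + 512 = 640 kbps = 0.640 Mbps.
Total bitrate: 11.360 Mbps.
Per item: 11.360 Mbps × 10440 s = 118,598 Mb = 14,825 MB.
Capacity: 2 TiB = 17,592,186 Mb; 148.33 items → 148 complete.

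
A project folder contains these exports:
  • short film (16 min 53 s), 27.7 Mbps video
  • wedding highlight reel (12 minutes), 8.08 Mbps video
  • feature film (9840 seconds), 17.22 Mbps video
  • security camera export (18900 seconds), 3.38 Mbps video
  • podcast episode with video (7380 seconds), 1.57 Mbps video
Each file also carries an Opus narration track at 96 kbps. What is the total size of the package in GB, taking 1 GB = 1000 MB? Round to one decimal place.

35.3 GB

Audio: 96 kbps = 0.096 Mbps.
short film: 27.796 Mbps × 1013 s = 28157.3 Mb
wedding highlight reel: 8.176 Mbps × 720 s = 5886.7 Mb
feature film: 17.316 Mbps × 9840 s = 170389.4 Mb
security camera export: 3.476 Mbps × 18900 s = 65696.4 Mb
podcast episode with video: 1.666 Mbps × 7380 s = 12295.1 Mb
Total: 282425.0 Mb = 35303.1 MB.
= 35.30 GB.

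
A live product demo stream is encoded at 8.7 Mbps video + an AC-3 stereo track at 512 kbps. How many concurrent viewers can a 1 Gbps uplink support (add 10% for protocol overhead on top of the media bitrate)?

Audio: 512 kbps = 0.512 Mbps.
Per-viewer media rate: 9.212 Mbps.
On the wire with 10% overhead: 10.133 Mbps.
1 Gbps = 1,000 Mbps; 1,000 / 10.133 = 98.69 → 98 viewers.

98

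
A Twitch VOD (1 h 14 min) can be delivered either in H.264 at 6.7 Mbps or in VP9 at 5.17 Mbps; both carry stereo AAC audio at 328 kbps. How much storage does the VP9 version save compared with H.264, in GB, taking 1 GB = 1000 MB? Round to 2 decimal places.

0.85 GB

1 h 14 min = 74 min = 4440 s
Audio: 328 kbps = 0.328 Mbps.
H.264: 7.028 Mbps × 4440 s = 31204.3 Mb = 3.901 GB.
VP9: 5.498 Mbps × 4440 s = 24411.1 Mb = 3.051 GB.
Saving: 3.901 − 3.051 = 0.849 GB.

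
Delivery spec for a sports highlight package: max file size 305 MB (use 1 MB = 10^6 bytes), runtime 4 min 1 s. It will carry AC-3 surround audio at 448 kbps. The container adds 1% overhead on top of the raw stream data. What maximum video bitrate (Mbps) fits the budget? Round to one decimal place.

Budget: 305 MB = 2440.0 Mb.
Stream payload after overhead: 2440.0 / 1.01 = 2415.8 Mb.
4 min 1 s = 241 s
Total bitrate budget: 2415.8 Mb / 241 s = 10.024 Mbps.
Audio: 448 kbps = 0.448 Mbps.
Video: 10.024 − 0.448 = 9.576 Mbps.

9.6 Mbps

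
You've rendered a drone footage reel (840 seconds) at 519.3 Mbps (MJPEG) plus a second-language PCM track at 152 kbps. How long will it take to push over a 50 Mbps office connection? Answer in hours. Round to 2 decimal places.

2.42 hours

Audio: 152 kbps = 0.152 Mbps.
Total bitrate: 519.452 Mbps.
File: 519.452 Mbps × 840 s = 436339.7 Mb.
At 50 Mbps: 436339.7 / 50 = 8726.8 s ≈ 2.42 hours.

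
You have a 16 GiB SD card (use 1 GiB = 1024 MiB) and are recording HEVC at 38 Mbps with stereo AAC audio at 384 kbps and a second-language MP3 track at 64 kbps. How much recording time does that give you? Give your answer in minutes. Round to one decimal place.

59.6 minutes

Audio total: 384 + 64 = 448 kbps = 0.448 Mbps.
Total bitrate: 38 + 0.448 = 38.448 Mbps.
Capacity: 16 GiB = 137,439 Mb.
Recording time: 137,439 / 38.448 = 3,575 s ≈ 59.6 minutes.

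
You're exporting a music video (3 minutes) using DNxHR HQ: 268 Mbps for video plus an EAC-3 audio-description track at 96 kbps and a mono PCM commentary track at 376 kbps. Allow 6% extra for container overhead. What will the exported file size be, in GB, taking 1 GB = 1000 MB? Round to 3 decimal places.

3 min = 180 s
Audio total: 96 + 376 = 472 kbps = 0.472 Mbps.
Total bitrate: 268 + 0.472 = 268.472 Mbps.
Stream data: 268.472 Mbps × 180 s = 48325.0 Mb.
With 6% container overhead: ×1.06.
51,224 Mb ÷ 8 = 6,403 MB → 6.403 GB.

6.403 GB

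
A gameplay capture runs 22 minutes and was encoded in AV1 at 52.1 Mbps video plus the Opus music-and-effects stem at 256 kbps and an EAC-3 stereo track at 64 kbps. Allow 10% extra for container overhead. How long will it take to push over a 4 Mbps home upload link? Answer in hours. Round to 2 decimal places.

5.29 hours

22 min = 1320 s
Audio total: 256 + 64 = 320 kbps = 0.320 Mbps.
Total bitrate: 52.420 Mbps.
File: 52.420 Mbps × 1320 s = 69194.4 Mb.
With 10% container overhead: ×1.10. → 76113.8 Mb.
At 4 Mbps: 76113.8 / 4 = 19028.5 s ≈ 5.29 hours.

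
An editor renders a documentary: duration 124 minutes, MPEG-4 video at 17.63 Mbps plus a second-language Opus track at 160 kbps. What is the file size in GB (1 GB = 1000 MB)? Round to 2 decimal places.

124 min = 7440 s
Audio: 160 kbps = 0.160 Mbps.
Total bitrate: 17.63 + 0.160 = 17.790 Mbps.
Stream data: 17.790 Mbps × 7440 s = 132357.6 Mb.
132,358 Mb ÷ 8 = 16,545 MB → 16.54 GB.

16.54 GB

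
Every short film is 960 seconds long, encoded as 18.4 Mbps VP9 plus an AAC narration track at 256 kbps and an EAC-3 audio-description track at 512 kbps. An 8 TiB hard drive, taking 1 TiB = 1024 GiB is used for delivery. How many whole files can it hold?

Audio total: 256 + 512 = 768 kbps = 0.768 Mbps.
Total bitrate: 19.168 Mbps.
Per item: 19.168 Mbps × 960 s = 18,401 Mb = 2,300 MB.
Capacity: 8 TiB = 70,368,744 Mb; 3824.12 items → 3824 complete.

3824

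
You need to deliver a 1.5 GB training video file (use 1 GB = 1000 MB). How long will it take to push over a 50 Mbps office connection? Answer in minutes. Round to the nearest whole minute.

File: 1.5 GB = 12000.0 Mb.
At 50 Mbps: 12000.0 / 50 = 240.0 s ≈ 4 minutes.

4 minutes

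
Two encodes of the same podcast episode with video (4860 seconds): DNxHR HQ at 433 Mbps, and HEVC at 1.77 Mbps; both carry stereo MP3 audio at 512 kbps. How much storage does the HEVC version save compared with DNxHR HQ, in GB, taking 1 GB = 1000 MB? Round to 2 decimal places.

Audio: 512 kbps = 0.512 Mbps.
DNxHR HQ: 433.512 Mbps × 4860 s = 2106868.3 Mb = 263.359 GB.
HEVC: 2.282 Mbps × 4860 s = 11090.5 Mb = 1.386 GB.
Saving: 263.359 − 1.386 = 261.972 GB.

261.97 GB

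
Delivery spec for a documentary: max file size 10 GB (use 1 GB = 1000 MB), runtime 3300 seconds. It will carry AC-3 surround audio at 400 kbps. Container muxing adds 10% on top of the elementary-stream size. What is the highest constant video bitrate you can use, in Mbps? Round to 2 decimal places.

21.64 Mbps

Budget: 10 GB = 80000.0 Mb.
Stream payload after overhead: 80000.0 / 1.10 = 72727.3 Mb.
Total bitrate budget: 72727.3 Mb / 3300 s = 22.039 Mbps.
Audio: 400 kbps = 0.400 Mbps.
Video: 22.039 − 0.400 = 21.639 Mbps.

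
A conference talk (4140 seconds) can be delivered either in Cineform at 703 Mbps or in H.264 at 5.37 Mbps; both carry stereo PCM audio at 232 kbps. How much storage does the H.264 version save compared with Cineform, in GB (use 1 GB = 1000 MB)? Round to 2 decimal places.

361.02 GB

Audio: 232 kbps = 0.232 Mbps.
Cineform: 703.232 Mbps × 4140 s = 2911380.5 Mb = 363.923 GB.
H.264: 5.602 Mbps × 4140 s = 23192.3 Mb = 2.899 GB.
Saving: 363.923 − 2.899 = 361.024 GB.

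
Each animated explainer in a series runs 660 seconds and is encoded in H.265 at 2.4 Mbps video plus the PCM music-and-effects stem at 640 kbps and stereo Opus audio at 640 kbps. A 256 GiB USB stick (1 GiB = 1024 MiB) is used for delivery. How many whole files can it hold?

905

Audio total: 640 + 640 = 1280 kbps = 1.280 Mbps.
Total bitrate: 3.680 Mbps.
Per item: 3.680 Mbps × 660 s = 2,429 Mb = 303.6 MB.
Capacity: 256 GiB = 2,199,023 Mb; 905.39 items → 905 complete.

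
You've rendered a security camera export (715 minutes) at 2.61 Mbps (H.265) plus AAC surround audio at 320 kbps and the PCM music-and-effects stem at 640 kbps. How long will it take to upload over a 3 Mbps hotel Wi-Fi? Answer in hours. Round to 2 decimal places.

14.18 hours

715 min = 42900 s
Audio total: 320 + 640 = 960 kbps = 0.960 Mbps.
Total bitrate: 3.570 Mbps.
File: 3.570 Mbps × 42900 s = 153153.0 Mb.
At 3 Mbps: 153153.0 / 3 = 51051.0 s ≈ 14.2 hours.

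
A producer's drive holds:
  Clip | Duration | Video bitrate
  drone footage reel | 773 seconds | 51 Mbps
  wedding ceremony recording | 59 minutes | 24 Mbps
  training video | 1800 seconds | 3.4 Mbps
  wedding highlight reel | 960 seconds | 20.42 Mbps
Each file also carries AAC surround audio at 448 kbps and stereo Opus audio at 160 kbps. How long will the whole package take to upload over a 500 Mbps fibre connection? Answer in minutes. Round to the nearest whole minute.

Audio total: 448 + 160 = 608 kbps = 0.608 Mbps.
drone footage reel: 51.608 Mbps × 773 s = 39893.0 Mb
wedding ceremony recording: 24.608 Mbps × 3540 s = 87112.3 Mb
training video: 4.008 Mbps × 1800 s = 7214.4 Mb
wedding highlight reel: 21.028 Mbps × 960 s = 20186.9 Mb
Total: 154406.6 Mb = 19300.8 MB.
At 500 Mbps: 154406.6 / 500 = 309 s ≈ 5.15 minutes.

5 minutes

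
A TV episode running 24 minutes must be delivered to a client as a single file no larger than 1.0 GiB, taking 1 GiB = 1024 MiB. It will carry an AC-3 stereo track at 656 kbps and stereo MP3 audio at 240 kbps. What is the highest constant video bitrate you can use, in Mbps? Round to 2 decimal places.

5.07 Mbps

Budget: 1.0 GiB = 8589.9 Mb.
24 min = 1440 s
Total bitrate budget: 8589.9 Mb / 1440 s = 5.965 Mbps.
Audio total: 656 + 240 = 896 kbps = 0.896 Mbps.
Video: 5.965 − 0.896 = 5.069 Mbps.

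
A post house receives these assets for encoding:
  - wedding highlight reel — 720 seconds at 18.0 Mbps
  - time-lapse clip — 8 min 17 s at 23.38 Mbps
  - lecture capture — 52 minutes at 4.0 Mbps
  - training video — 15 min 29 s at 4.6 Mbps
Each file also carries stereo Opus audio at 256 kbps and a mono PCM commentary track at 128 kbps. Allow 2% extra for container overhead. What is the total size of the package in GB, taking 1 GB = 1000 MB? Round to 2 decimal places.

5.53 GB

Audio total: 256 + 128 = 384 kbps = 0.384 Mbps.
wedding highlight reel: 18.384 Mbps × 720 s × 1.02 = 13501.2 Mb
time-lapse clip: 23.764 Mbps × 497 s × 1.02 = 12046.9 Mb
lecture capture: 4.384 Mbps × 3120 s × 1.02 = 13951.6 Mb
training video: 4.984 Mbps × 929 s × 1.02 = 4722.7 Mb
Total: 44222.5 Mb = 5527.8 MB.
= 5.528 GB.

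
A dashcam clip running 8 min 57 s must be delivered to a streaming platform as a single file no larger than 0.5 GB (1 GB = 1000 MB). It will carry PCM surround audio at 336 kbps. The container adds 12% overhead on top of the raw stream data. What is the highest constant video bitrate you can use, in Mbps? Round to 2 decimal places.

Budget: 0.5 GB = 4000.0 Mb.
Stream payload after overhead: 4000.0 / 1.12 = 3571.4 Mb.
8 min 57 s = 537 s
Total bitrate budget: 3571.4 Mb / 537 s = 6.651 Mbps.
Audio: 336 kbps = 0.336 Mbps.
Video: 6.651 − 0.336 = 6.315 Mbps.

6.31 Mbps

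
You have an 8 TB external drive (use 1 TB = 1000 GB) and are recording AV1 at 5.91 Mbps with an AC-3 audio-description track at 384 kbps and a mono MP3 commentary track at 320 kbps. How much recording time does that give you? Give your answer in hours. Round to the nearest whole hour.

2688 hours

Audio total: 384 + 320 = 704 kbps = 0.704 Mbps.
Total bitrate: 5.91 + 0.704 = 6.614 Mbps.
Capacity: 8 TB = 64,000,000 Mb.
Recording time: 64,000,000 / 6.614 = 9,676,444 s ≈ 2,688 hours.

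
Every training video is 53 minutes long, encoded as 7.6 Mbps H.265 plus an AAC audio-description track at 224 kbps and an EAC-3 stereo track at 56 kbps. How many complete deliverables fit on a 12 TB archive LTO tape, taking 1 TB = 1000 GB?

3831

53 min = 3180 s
Audio total: 224 + 56 = 280 kbps = 0.280 Mbps.
Total bitrate: 7.880 Mbps.
Per item: 7.880 Mbps × 3180 s = 25,058 Mb = 3,132 MB.
Capacity: 12 TB = 96,000,000 Mb; 3831.05 items → 3831 complete.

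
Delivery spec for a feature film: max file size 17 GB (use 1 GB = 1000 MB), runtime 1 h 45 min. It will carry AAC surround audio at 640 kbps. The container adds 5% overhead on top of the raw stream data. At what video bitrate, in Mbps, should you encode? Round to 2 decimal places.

19.92 Mbps

Budget: 17 GB = 136000.0 Mb.
Stream payload after overhead: 136000.0 / 1.05 = 129523.8 Mb.
1 h 45 min = 105 min = 6300 s
Total bitrate budget: 129523.8 Mb / 6300 s = 20.559 Mbps.
Audio: 640 kbps = 0.640 Mbps.
Video: 20.559 − 0.640 = 19.919 Mbps.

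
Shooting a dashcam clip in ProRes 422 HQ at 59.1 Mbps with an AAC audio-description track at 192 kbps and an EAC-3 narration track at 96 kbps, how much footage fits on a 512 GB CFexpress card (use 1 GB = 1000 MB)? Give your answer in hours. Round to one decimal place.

Audio total: 192 + 96 = 288 kbps = 0.288 Mbps.
Total bitrate: 59.1 + 0.288 = 59.388 Mbps.
Capacity: 512 GB = 4,096,000 Mb.
Recording time: 4,096,000 / 59.388 = 68,970 s ≈ 19.2 hours.

19.2 hours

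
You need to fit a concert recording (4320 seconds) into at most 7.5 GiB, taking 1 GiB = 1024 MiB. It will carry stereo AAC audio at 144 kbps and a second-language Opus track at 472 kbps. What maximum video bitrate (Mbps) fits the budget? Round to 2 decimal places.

14.30 Mbps

Budget: 7.5 GiB = 64424.5 Mb.
Total bitrate budget: 64424.5 Mb / 4320 s = 14.913 Mbps.
Audio total: 144 + 472 = 616 kbps = 0.616 Mbps.
Video: 14.913 − 0.616 = 14.297 Mbps.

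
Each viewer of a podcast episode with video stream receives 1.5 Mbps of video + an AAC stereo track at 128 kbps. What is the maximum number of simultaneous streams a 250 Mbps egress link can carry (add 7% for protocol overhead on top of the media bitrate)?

Audio: 128 kbps = 0.128 Mbps.
Per-viewer media rate: 1.628 Mbps.
On the wire with 7% overhead: 1.742 Mbps.
250 Mbps = 250.0 Mbps; 250.0 / 1.742 = 143.52 → 143 viewers.

143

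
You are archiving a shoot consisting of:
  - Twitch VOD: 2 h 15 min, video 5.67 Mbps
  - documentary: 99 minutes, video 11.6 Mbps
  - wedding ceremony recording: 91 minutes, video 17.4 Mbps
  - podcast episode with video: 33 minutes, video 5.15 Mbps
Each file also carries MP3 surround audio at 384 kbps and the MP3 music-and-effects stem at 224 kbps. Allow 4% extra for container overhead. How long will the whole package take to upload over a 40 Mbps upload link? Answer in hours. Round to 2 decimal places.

1.68 hours

Audio total: 384 + 224 = 608 kbps = 0.608 Mbps.
Twitch VOD: 6.278 Mbps × 8100 s × 1.04 = 52885.9 Mb
documentary: 12.208 Mbps × 5940 s × 1.04 = 75416.1 Mb
wedding ceremony recording: 18.008 Mbps × 5460 s × 1.04 = 102256.6 Mb
podcast episode with video: 5.758 Mbps × 1980 s × 1.04 = 11856.9 Mb
Total: 242415.5 Mb = 30301.9 MB.
At 40 Mbps: 242415.5 / 40 = 6060 s ≈ 1.68 hours.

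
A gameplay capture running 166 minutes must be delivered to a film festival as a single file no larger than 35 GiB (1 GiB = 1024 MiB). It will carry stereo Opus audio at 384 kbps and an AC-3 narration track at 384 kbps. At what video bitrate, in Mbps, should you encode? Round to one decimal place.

Budget: 35 GiB = 300647.7 Mb.
166 min = 9960 s
Total bitrate budget: 300647.7 Mb / 9960 s = 30.186 Mbps.
Audio total: 384 + 384 = 768 kbps = 0.768 Mbps.
Video: 30.186 − 0.768 = 29.418 Mbps.

29.4 Mbps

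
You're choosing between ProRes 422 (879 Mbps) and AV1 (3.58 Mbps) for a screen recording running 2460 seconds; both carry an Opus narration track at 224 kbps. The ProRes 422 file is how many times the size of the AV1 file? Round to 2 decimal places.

231.13

Audio: 224 kbps = 0.224 Mbps.
ProRes 422: 879.224 Mbps × 2460 s = 2162891.0 Mb = 251.794 GiB.
AV1: 3.804 Mbps × 2460 s = 9357.8 Mb = 1.089 GiB.
Ratio: 251.794 / 1.089 = 231.131.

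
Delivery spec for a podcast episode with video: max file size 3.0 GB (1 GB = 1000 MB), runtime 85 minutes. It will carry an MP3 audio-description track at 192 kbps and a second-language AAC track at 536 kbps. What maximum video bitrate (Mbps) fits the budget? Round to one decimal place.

4.0 Mbps

Budget: 3.0 GB = 24000.0 Mb.
85 min = 5100 s
Total bitrate budget: 24000.0 Mb / 5100 s = 4.706 Mbps.
Audio total: 192 + 536 = 728 kbps = 0.728 Mbps.
Video: 4.706 − 0.728 = 3.978 Mbps.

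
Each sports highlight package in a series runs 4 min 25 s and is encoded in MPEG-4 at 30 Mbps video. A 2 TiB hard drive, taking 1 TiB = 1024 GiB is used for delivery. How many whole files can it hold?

4 min 25 s = 265 s
Per item: 30.000 Mbps × 265 s = 7,950 Mb = 993.8 MB.
Capacity: 2 TiB = 17,592,186 Mb; 2212.85 items → 2212 complete.

2212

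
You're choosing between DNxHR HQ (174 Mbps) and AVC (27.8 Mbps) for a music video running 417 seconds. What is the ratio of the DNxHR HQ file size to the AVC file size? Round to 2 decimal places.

6.26

DNxHR HQ: 174.000 Mbps × 417 s = 72558.0 Mb = 9.070 GB.
AVC: 27.800 Mbps × 417 s = 11592.6 Mb = 1.449 GB.
Ratio: 9.070 / 1.449 = 6.259.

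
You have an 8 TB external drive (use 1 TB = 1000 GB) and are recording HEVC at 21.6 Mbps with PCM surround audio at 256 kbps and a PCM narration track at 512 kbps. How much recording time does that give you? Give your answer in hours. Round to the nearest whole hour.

795 hours

Audio total: 256 + 512 = 768 kbps = 0.768 Mbps.
Total bitrate: 21.6 + 0.768 = 22.368 Mbps.
Capacity: 8 TB = 64,000,000 Mb.
Recording time: 64,000,000 / 22.368 = 2,861,230 s ≈ 795 hours.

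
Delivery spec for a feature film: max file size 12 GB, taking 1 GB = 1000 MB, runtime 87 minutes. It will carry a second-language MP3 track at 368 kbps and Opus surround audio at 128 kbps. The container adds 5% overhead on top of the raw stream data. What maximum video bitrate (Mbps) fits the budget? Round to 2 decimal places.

Budget: 12 GB = 96000.0 Mb.
Stream payload after overhead: 96000.0 / 1.05 = 91428.6 Mb.
87 min = 5220 s
Total bitrate budget: 91428.6 Mb / 5220 s = 17.515 Mbps.
Audio total: 368 + 128 = 496 kbps = 0.496 Mbps.
Video: 17.515 − 0.496 = 17.019 Mbps.

17.02 Mbps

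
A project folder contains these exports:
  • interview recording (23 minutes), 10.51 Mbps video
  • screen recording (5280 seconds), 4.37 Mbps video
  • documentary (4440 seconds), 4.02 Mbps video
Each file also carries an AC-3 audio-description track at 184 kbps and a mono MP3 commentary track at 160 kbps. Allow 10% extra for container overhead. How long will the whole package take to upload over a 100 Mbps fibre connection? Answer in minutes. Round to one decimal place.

10.9 minutes

Audio total: 184 + 160 = 344 kbps = 0.344 Mbps.
interview recording: 10.854 Mbps × 1380 s × 1.10 = 16476.4 Mb
screen recording: 4.714 Mbps × 5280 s × 1.10 = 27378.9 Mb
documentary: 4.364 Mbps × 4440 s × 1.10 = 21313.8 Mb
Total: 65169.1 Mb = 8146.1 MB.
At 100 Mbps: 65169.1 / 100 = 652 s ≈ 10.9 minutes.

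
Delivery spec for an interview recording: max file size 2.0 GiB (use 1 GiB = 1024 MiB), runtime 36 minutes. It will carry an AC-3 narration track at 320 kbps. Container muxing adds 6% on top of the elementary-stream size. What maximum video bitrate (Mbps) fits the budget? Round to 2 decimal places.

Budget: 2.0 GiB = 17179.9 Mb.
Stream payload after overhead: 17179.9 / 1.06 = 16207.4 Mb.
36 min = 2160 s
Total bitrate budget: 16207.4 Mb / 2160 s = 7.503 Mbps.
Audio: 320 kbps = 0.320 Mbps.
Video: 7.503 − 0.320 = 7.183 Mbps.

7.18 Mbps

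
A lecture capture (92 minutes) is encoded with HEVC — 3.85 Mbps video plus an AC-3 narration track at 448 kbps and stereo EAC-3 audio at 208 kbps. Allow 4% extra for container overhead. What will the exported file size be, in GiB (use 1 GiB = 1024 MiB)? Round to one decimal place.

92 min = 5520 s
Audio total: 448 + 208 = 656 kbps = 0.656 Mbps.
Total bitrate: 3.85 + 0.656 = 4.506 Mbps.
Stream data: 4.506 Mbps × 5520 s = 24873.1 Mb.
With 4% container overhead: ×1.04.
25,868 Mb = 3,233,505,600 bytes ÷ 1,073,741,824 = 3.011 GiB.

3.0 GiB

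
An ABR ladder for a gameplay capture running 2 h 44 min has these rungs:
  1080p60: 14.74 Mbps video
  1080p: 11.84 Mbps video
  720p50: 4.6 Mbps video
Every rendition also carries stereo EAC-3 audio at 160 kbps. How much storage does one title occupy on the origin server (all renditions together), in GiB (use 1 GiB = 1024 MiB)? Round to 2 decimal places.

36.27 GiB

2 h 44 min = 164 min = 9840 s
Audio: 160 kbps = 0.160 Mbps.
Sum of rendition bitrates: (14.74+0.160) + (11.84+0.160) + (4.6+0.160) = 31.660 Mbps.
× 9840 s = 311,534 Mb = 38,942 MB = 36.27 GiB.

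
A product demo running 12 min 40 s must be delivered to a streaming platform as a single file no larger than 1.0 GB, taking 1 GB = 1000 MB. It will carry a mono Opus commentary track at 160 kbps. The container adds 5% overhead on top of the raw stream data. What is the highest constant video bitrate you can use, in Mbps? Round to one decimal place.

Budget: 1.0 GB = 8000.0 Mb.
Stream payload after overhead: 8000.0 / 1.05 = 7619.0 Mb.
12 min 40 s = 760 s
Total bitrate budget: 7619.0 Mb / 760 s = 10.025 Mbps.
Audio: 160 kbps = 0.160 Mbps.
Video: 10.025 − 0.160 = 9.865 Mbps.

9.9 Mbps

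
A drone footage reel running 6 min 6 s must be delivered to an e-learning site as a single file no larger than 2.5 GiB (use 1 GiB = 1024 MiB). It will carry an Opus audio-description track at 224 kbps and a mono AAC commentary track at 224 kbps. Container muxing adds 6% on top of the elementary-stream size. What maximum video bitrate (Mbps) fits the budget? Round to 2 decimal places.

Budget: 2.5 GiB = 21474.8 Mb.
Stream payload after overhead: 21474.8 / 1.06 = 20259.3 Mb.
6 min 6 s = 366 s
Total bitrate budget: 20259.3 Mb / 366 s = 55.353 Mbps.
Audio total: 224 + 224 = 448 kbps = 0.448 Mbps.
Video: 55.353 − 0.448 = 54.905 Mbps.

54.91 Mbps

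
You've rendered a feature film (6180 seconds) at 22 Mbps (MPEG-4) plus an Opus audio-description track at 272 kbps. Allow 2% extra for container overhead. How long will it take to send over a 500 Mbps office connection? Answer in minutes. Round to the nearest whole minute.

5 minutes

Audio: 272 kbps = 0.272 Mbps.
Total bitrate: 22.272 Mbps.
File: 22.272 Mbps × 6180 s = 137641.0 Mb.
With 2% container overhead: ×1.02. → 140393.8 Mb.
At 500 Mbps: 140393.8 / 500 = 280.8 s ≈ 4.68 minutes.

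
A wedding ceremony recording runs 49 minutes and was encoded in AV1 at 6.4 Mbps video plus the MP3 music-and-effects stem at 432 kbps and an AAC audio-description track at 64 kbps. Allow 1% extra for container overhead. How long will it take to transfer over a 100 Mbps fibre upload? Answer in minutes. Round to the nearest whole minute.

49 min = 2940 s
Audio total: 432 + 64 = 496 kbps = 0.496 Mbps.
Total bitrate: 6.896 Mbps.
File: 6.896 Mbps × 2940 s = 20274.2 Mb.
With 1% container overhead: ×1.01. → 20477.0 Mb.
At 100 Mbps: 20477.0 / 100 = 204.8 s ≈ 3.41 minutes.

3 minutes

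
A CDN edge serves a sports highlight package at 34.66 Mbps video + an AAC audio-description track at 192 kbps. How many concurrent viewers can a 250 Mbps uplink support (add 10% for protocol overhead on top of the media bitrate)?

Audio: 192 kbps = 0.192 Mbps.
Per-viewer media rate: 34.852 Mbps.
On the wire with 10% overhead: 38.337 Mbps.
250 Mbps = 250.0 Mbps; 250.0 / 38.337 = 6.52 → 6 viewers.

6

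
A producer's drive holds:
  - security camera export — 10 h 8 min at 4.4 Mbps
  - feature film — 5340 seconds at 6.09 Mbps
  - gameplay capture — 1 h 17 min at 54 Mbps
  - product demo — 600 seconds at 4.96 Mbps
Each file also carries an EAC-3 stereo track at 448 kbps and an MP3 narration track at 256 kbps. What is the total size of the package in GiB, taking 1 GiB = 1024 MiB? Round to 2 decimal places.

Audio total: 448 + 256 = 704 kbps = 0.704 Mbps.
security camera export: 5.104 Mbps × 36480 s = 186193.9 Mb
feature film: 6.794 Mbps × 5340 s = 36280.0 Mb
gameplay capture: 54.704 Mbps × 4620 s = 252732.5 Mb
product demo: 5.664 Mbps × 600 s = 3398.4 Mb
Total: 478604.8 Mb = 59825.6 MB.
= 55.72 GiB.

55.72 GiB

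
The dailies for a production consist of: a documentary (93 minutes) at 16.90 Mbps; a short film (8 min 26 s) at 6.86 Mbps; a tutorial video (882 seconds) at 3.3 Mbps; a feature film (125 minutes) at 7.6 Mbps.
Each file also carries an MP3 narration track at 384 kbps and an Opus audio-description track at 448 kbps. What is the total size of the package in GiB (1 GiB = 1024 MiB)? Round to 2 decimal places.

19.76 GiB

Audio total: 384 + 448 = 832 kbps = 0.832 Mbps.
documentary: 17.732 Mbps × 5580 s = 98944.6 Mb
short film: 7.692 Mbps × 506 s = 3892.2 Mb
tutorial video: 4.132 Mbps × 882 s = 3644.4 Mb
feature film: 8.432 Mbps × 7500 s = 63240.0 Mb
Total: 169721.1 Mb = 21215.1 MB.
= 19.76 GiB.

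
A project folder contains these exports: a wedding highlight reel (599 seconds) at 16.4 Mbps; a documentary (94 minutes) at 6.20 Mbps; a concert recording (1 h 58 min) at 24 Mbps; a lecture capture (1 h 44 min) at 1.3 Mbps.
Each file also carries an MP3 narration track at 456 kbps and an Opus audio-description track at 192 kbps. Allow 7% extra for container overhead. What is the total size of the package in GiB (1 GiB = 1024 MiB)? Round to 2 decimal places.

Audio total: 456 + 192 = 648 kbps = 0.648 Mbps.
wedding highlight reel: 17.048 Mbps × 599 s × 1.07 = 10926.6 Mb
documentary: 6.848 Mbps × 5640 s × 1.07 = 41326.3 Mb
concert recording: 24.648 Mbps × 7080 s × 1.07 = 186723.4 Mb
lecture capture: 1.948 Mbps × 6240 s × 1.07 = 13006.4 Mb
Total: 251982.7 Mb = 31497.8 MB.
= 29.33 GiB.

29.33 GiB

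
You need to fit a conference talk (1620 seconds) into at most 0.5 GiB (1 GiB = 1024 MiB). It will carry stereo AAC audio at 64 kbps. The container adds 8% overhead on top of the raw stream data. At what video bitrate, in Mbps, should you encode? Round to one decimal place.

2.4 Mbps

Budget: 0.5 GiB = 4295.0 Mb.
Stream payload after overhead: 4295.0 / 1.08 = 3976.8 Mb.
Total bitrate budget: 3976.8 Mb / 1620 s = 2.455 Mbps.
Audio: 64 kbps = 0.064 Mbps.
Video: 2.455 − 0.064 = 2.391 Mbps.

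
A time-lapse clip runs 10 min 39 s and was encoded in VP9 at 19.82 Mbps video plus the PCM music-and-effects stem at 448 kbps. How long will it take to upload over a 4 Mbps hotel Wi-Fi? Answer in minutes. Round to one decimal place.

54.0 minutes

10 min 39 s = 639 s
Audio: 448 kbps = 0.448 Mbps.
Total bitrate: 20.268 Mbps.
File: 20.268 Mbps × 639 s = 12951.3 Mb.
At 4 Mbps: 12951.3 / 4 = 3237.8 s ≈ 54 minutes.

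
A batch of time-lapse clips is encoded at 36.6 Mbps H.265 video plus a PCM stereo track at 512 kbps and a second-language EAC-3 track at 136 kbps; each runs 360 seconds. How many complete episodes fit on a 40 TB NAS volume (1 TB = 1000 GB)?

Audio total: 512 + 136 = 648 kbps = 0.648 Mbps.
Total bitrate: 37.248 Mbps.
Per item: 37.248 Mbps × 360 s = 13,409 Mb = 1,676 MB.
Capacity: 40 TB = 320,000,000 Mb; 23864.07 items → 23864 complete.

23864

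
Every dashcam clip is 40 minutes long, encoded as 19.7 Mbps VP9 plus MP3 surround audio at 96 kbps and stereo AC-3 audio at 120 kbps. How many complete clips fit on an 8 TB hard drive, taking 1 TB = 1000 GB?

1338

40 min = 2400 s
Audio total: 96 + 120 = 216 kbps = 0.216 Mbps.
Total bitrate: 19.916 Mbps.
Per item: 19.916 Mbps × 2400 s = 47,798 Mb = 5,975 MB.
Capacity: 8 TB = 64,000,000 Mb; 1338.96 items → 1338 complete.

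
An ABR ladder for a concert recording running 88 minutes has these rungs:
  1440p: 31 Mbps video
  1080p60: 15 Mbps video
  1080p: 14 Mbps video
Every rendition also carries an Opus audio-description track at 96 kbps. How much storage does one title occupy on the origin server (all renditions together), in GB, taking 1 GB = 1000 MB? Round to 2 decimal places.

88 min = 5280 s
Audio: 96 kbps = 0.096 Mbps.
Sum of rendition bitrates: (31+0.096) + (15+0.096) + (14+0.096) = 60.288 Mbps.
× 5280 s = 318,321 Mb = 39,790 MB = 39.79 GB.

39.79 GB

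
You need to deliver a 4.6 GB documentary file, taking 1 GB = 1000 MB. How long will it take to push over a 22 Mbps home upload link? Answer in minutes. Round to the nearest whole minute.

File: 4.6 GB = 36800.0 Mb.
At 22 Mbps: 36800.0 / 22 = 1672.7 s ≈ 27.9 minutes.

28 minutes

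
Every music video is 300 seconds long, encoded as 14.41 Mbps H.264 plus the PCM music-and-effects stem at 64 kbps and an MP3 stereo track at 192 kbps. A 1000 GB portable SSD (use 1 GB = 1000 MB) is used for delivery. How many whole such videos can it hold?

Audio total: 64 + 192 = 256 kbps = 0.256 Mbps.
Total bitrate: 14.666 Mbps.
Per item: 14.666 Mbps × 300 s = 4,400 Mb = 550.0 MB.
Capacity: 1000 GB = 8,000,000 Mb; 1818.26 items → 1818 complete.

1818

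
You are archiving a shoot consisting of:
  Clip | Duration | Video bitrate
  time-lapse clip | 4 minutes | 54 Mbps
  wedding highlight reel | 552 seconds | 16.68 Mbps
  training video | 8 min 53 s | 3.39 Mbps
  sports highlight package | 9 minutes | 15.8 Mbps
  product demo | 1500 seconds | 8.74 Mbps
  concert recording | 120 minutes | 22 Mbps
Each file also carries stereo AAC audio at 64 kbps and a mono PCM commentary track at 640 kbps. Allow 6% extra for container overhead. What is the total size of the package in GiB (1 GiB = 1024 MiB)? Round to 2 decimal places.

Audio total: 64 + 640 = 704 kbps = 0.704 Mbps.
time-lapse clip: 54.704 Mbps × 240 s × 1.06 = 13916.7 Mb
wedding highlight reel: 17.384 Mbps × 552 s × 1.06 = 10171.7 Mb
training video: 4.094 Mbps × 533 s × 1.06 = 2313.0 Mb
sports highlight package: 16.504 Mbps × 540 s × 1.06 = 9446.9 Mb
product demo: 9.444 Mbps × 1500 s × 1.06 = 15016.0 Mb
concert recording: 22.704 Mbps × 7200 s × 1.06 = 173276.9 Mb
Total: 224141.2 Mb = 28017.7 MB.
= 26.09 GiB.

26.09 GiB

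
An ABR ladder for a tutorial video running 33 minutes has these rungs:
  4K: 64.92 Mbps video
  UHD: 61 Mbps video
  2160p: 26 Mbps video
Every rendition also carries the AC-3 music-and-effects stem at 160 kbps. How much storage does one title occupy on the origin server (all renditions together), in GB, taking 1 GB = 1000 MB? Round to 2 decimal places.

33 min = 1980 s
Audio: 160 kbps = 0.160 Mbps.
Sum of rendition bitrates: (64.92+0.160) + (61+0.160) + (26+0.160) = 152.400 Mbps.
× 1980 s = 301,752 Mb = 37,719 MB = 37.72 GB.

37.72 GB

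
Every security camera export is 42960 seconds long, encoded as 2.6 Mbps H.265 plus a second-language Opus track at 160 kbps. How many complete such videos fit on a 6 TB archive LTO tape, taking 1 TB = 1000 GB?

404

Audio: 160 kbps = 0.160 Mbps.
Total bitrate: 2.760 Mbps.
Per item: 2.760 Mbps × 42960 s = 118,570 Mb = 14,821 MB.
Capacity: 6 TB = 48,000,000 Mb; 404.83 items → 404 complete.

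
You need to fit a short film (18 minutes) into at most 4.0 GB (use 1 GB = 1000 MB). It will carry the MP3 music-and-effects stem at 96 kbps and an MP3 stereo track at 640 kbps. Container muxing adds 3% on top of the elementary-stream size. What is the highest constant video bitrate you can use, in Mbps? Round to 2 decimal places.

Budget: 4.0 GB = 32000.0 Mb.
Stream payload after overhead: 32000.0 / 1.03 = 31068.0 Mb.
18 min = 1080 s
Total bitrate budget: 31068.0 Mb / 1080 s = 28.767 Mbps.
Audio total: 96 + 640 = 736 kbps = 0.736 Mbps.
Video: 28.767 − 0.736 = 28.031 Mbps.

28.03 Mbps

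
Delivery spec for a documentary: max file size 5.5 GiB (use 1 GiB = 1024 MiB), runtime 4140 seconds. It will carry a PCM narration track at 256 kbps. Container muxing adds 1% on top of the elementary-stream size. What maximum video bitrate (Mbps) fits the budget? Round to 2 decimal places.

11.04 Mbps

Budget: 5.5 GiB = 47244.6 Mb.
Stream payload after overhead: 47244.6 / 1.01 = 46776.9 Mb.
Total bitrate budget: 46776.9 Mb / 4140 s = 11.299 Mbps.
Audio: 256 kbps = 0.256 Mbps.
Video: 11.299 − 0.256 = 11.043 Mbps.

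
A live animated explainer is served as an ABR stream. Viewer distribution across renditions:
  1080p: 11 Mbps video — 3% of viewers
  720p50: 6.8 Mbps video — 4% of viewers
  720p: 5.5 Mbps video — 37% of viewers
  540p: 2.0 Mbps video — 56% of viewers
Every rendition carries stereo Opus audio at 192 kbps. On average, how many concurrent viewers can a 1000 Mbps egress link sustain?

253

Audio: 192 kbps = 0.192 Mbps.
Average per-viewer bitrate: 0.03×11.192 + 0.04×6.992 + 0.37×5.692 + 0.56×2.192 = 3.949 Mbps.
1000 Mbps = 1,000 Mbps; 1,000 / 3.949 = 253.23 → 253.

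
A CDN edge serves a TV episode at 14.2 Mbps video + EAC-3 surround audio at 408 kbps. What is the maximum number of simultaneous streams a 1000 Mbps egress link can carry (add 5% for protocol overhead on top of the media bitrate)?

Audio: 408 kbps = 0.408 Mbps.
Per-viewer media rate: 14.608 Mbps.
On the wire with 5% overhead: 15.338 Mbps.
1000 Mbps = 1,000 Mbps; 1,000 / 15.338 = 65.20 → 65 viewers.

65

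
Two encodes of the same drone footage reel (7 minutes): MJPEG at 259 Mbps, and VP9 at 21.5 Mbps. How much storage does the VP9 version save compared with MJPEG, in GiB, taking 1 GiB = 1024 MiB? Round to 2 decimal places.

7 min = 420 s
MJPEG: 259.000 Mbps × 420 s = 108780.0 Mb = 12.664 GiB.
VP9: 21.500 Mbps × 420 s = 9030.0 Mb = 1.051 GiB.
Saving: 12.664 − 1.051 = 11.612 GiB.

11.61 GiB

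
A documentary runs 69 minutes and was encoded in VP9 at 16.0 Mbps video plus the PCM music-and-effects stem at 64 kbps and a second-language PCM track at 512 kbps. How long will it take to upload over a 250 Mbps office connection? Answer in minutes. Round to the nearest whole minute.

5 minutes

69 min = 4140 s
Audio total: 64 + 512 = 576 kbps = 0.576 Mbps.
Total bitrate: 16.576 Mbps.
File: 16.576 Mbps × 4140 s = 68624.6 Mb.
At 250 Mbps: 68624.6 / 250 = 274.5 s ≈ 4.57 minutes.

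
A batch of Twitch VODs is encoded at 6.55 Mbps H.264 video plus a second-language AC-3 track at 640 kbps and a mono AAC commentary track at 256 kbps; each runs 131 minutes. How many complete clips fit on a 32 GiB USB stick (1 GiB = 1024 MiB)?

4

131 min = 7860 s
Audio total: 640 + 256 = 896 kbps = 0.896 Mbps.
Total bitrate: 7.446 Mbps.
Per item: 7.446 Mbps × 7860 s = 58,526 Mb = 7,316 MB.
Capacity: 32 GiB = 274,878 Mb; 4.70 items → 4 complete.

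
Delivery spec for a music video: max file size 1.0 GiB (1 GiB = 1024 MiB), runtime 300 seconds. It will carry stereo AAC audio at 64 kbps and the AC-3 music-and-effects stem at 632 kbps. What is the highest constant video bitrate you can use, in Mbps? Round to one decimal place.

27.9 Mbps

Budget: 1.0 GiB = 8589.9 Mb.
Total bitrate budget: 8589.9 Mb / 300 s = 28.633 Mbps.
Audio total: 64 + 632 = 696 kbps = 0.696 Mbps.
Video: 28.633 − 0.696 = 27.937 Mbps.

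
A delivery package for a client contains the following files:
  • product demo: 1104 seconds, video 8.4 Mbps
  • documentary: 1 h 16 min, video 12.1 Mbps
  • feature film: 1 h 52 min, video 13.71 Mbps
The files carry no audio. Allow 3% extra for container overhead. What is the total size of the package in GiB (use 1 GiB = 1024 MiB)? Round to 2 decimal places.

18.78 GiB

product demo: 8.400 Mbps × 1104 s × 1.03 = 9551.8 Mb
documentary: 12.100 Mbps × 4560 s × 1.03 = 56831.3 Mb
feature film: 13.710 Mbps × 6720 s × 1.03 = 94895.1 Mb
Total: 161278.2 Mb = 20159.8 MB.
= 18.78 GiB.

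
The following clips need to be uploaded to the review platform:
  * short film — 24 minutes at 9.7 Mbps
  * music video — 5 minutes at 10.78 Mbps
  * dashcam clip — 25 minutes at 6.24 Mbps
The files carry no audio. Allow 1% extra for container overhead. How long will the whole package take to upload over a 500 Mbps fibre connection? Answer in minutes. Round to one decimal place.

short film: 9.700 Mbps × 1440 s × 1.01 = 14107.7 Mb
music video: 10.780 Mbps × 300 s × 1.01 = 3266.3 Mb
dashcam clip: 6.240 Mbps × 1500 s × 1.01 = 9453.6 Mb
Total: 26827.6 Mb = 3353.5 MB.
At 500 Mbps: 26827.6 / 500 = 54 s ≈ 0.894 minutes.

0.9 minutes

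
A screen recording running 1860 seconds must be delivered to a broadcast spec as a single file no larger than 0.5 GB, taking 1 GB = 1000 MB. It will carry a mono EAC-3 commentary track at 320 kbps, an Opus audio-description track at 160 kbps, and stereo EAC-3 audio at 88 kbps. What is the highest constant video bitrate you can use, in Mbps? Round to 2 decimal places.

Budget: 0.5 GB = 4000.0 Mb.
Total bitrate budget: 4000.0 Mb / 1860 s = 2.151 Mbps.
Audio total: 320 + 160 + 88 = 568 kbps = 0.568 Mbps.
Video: 2.151 − 0.568 = 1.583 Mbps.

1.58 Mbps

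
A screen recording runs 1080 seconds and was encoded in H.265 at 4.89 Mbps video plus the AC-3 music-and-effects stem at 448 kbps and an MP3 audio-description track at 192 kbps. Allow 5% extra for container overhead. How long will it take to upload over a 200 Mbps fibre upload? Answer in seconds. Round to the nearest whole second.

31 seconds

Audio total: 448 + 192 = 640 kbps = 0.640 Mbps.
Total bitrate: 5.530 Mbps.
File: 5.530 Mbps × 1080 s = 5972.4 Mb.
With 5% container overhead: ×1.05. → 6271.0 Mb.
At 200 Mbps: 6271.0 / 200 = 31.4 s ≈ 31.4 seconds.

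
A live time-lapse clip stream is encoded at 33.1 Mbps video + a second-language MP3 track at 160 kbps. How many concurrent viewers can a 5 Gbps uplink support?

Audio: 160 kbps = 0.160 Mbps.
Per-viewer media rate: 33.260 Mbps.
5 Gbps = 5,000 Mbps; 5,000 / 33.260 = 150.33 → 150 viewers.

150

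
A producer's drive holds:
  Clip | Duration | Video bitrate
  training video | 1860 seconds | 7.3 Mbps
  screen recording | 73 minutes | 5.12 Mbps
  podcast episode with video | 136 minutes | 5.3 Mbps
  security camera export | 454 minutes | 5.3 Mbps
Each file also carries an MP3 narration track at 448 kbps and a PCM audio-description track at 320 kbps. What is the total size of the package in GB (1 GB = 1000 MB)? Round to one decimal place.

Audio total: 448 + 320 = 768 kbps = 0.768 Mbps.
training video: 8.068 Mbps × 1860 s = 15006.5 Mb
screen recording: 5.888 Mbps × 4380 s = 25789.4 Mb
podcast episode with video: 6.068 Mbps × 8160 s = 49514.9 Mb
security camera export: 6.068 Mbps × 27240 s = 165292.3 Mb
Total: 255603.1 Mb = 31950.4 MB.
= 31.95 GB.

32.0 GB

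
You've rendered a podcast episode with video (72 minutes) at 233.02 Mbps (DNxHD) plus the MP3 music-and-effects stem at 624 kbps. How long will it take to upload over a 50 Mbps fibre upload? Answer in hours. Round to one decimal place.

72 min = 4320 s
Audio: 624 kbps = 0.624 Mbps.
Total bitrate: 233.644 Mbps.
File: 233.644 Mbps × 4320 s = 1009342.1 Mb.
At 50 Mbps: 1009342.1 / 50 = 20186.8 s ≈ 5.61 hours.

5.6 hours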